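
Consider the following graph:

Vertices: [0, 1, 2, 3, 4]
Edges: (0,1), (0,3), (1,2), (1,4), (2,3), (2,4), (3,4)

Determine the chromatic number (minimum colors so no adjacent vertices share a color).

The graph has a maximum clique of size 3 (lower bound on chromatic number).
A valid 3-coloring: {0: 1, 1: 0, 2: 1, 3: 0, 4: 2}.
Chromatic number = 3.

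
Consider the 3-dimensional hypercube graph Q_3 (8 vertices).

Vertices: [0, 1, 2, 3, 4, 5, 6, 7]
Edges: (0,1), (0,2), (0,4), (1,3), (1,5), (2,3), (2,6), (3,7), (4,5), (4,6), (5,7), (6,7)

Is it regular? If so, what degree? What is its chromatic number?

In Q_3, every vertex has exactly 3 neighbors (flip one of 3 bits), so it is 3-regular.
Q_3 is bipartite (partition by bit-parity), so chromatic number = 2.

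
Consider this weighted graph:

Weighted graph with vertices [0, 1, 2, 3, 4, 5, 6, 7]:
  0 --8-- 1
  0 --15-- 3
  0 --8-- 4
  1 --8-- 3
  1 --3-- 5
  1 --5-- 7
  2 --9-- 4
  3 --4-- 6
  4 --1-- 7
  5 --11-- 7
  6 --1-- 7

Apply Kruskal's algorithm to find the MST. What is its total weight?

Applying Kruskal's algorithm (sort edges by weight, add if no cycle):
  Add (4,7) w=1
  Add (6,7) w=1
  Add (1,5) w=3
  Add (3,6) w=4
  Add (1,7) w=5
  Add (0,4) w=8
  Skip (0,1) w=8 (creates cycle)
  Skip (1,3) w=8 (creates cycle)
  Add (2,4) w=9
  Skip (5,7) w=11 (creates cycle)
  Skip (0,3) w=15 (creates cycle)
MST weight = 31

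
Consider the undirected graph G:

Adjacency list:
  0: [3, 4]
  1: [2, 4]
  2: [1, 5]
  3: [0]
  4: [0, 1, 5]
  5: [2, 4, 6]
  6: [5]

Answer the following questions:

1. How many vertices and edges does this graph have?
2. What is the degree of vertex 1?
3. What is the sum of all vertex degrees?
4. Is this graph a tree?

Count: 7 vertices, 7 edges.
Vertex 1 has neighbors [2, 4], degree = 2.
Handshaking lemma: 2 * 7 = 14.
A tree on 7 vertices has 6 edges. This graph has 7 edges (1 extra). Not a tree.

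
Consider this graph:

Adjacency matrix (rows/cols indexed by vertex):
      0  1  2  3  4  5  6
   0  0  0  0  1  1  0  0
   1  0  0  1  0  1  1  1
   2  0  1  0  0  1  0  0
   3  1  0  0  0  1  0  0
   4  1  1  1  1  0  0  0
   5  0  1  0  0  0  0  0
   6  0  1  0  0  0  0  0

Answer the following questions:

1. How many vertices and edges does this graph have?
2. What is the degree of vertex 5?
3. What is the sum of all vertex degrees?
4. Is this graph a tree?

Count: 7 vertices, 8 edges.
Vertex 5 has neighbors [1], degree = 1.
Handshaking lemma: 2 * 8 = 16.
A tree on 7 vertices has 6 edges. This graph has 8 edges (2 extra). Not a tree.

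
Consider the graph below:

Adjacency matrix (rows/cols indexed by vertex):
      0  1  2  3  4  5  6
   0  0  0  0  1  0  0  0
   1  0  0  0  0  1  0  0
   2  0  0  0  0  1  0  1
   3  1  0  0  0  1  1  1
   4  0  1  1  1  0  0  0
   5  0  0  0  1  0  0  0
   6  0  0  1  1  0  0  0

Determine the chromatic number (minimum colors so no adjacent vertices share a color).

The graph has a maximum clique of size 2 (lower bound on chromatic number).
A valid 2-coloring: {0: 1, 1: 0, 2: 0, 3: 0, 4: 1, 5: 1, 6: 1}.
Chromatic number = 2.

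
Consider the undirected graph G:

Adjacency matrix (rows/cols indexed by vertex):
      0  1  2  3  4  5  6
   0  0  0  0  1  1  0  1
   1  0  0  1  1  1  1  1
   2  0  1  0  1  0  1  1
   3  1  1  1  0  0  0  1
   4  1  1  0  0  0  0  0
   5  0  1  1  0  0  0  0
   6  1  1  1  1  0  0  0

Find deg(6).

Vertex 6 has neighbors [0, 1, 2, 3], so deg(6) = 4.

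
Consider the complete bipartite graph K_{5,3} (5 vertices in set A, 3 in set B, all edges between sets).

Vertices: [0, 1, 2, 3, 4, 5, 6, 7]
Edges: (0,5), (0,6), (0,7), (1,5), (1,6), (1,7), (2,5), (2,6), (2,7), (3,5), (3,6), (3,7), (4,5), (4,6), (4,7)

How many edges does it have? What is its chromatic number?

K_{5,3} has 5 * 3 = 15 edges.
Bipartite graphs have chromatic number 2 (color each partition differently).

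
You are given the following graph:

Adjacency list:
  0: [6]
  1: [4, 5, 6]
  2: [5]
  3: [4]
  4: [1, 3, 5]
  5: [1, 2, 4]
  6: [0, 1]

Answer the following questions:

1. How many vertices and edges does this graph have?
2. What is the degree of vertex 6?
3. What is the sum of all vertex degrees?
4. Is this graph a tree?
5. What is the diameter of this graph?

Count: 7 vertices, 7 edges.
Vertex 6 has neighbors [0, 1], degree = 2.
Handshaking lemma: 2 * 7 = 14.
A tree on 7 vertices has 6 edges. This graph has 7 edges (1 extra). Not a tree.
Diameter (longest shortest path) = 4.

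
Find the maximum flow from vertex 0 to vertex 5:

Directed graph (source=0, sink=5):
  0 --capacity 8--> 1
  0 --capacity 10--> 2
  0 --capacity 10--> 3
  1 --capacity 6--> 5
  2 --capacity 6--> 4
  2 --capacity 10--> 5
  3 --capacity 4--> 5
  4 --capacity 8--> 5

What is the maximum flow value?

Computing max flow:
  Flow on (0->1): 6/8
  Flow on (0->2): 10/10
  Flow on (0->3): 4/10
  Flow on (1->5): 6/6
  Flow on (2->5): 10/10
  Flow on (3->5): 4/4
Maximum flow = 20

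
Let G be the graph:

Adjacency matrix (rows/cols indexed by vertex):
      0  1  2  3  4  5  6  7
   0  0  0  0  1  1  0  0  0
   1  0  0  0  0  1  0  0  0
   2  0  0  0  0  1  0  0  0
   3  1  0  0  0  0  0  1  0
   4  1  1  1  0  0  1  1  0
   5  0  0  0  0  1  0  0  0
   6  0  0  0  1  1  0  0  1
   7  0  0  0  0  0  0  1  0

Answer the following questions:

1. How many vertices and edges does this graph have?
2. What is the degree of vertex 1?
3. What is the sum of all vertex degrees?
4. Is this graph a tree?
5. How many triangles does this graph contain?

Count: 8 vertices, 8 edges.
Vertex 1 has neighbors [4], degree = 1.
Handshaking lemma: 2 * 8 = 16.
A tree on 8 vertices has 7 edges. This graph has 8 edges (1 extra). Not a tree.
Number of triangles = 0.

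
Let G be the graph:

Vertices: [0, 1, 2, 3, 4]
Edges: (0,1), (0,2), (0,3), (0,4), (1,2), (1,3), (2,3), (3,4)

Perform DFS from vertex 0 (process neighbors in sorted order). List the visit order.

DFS from vertex 0 (neighbors processed in ascending order):
Visit order: 0, 1, 2, 3, 4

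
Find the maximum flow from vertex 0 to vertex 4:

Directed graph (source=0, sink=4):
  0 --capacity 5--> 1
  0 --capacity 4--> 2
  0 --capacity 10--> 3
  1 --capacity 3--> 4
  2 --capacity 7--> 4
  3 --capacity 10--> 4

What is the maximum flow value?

Computing max flow:
  Flow on (0->1): 3/5
  Flow on (0->2): 4/4
  Flow on (0->3): 10/10
  Flow on (1->4): 3/3
  Flow on (2->4): 4/7
  Flow on (3->4): 10/10
Maximum flow = 17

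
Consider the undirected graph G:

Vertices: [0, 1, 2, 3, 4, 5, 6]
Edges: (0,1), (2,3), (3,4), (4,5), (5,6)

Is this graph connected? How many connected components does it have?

Checking connectivity: the graph has 2 connected component(s).
Components: [[0, 1], [2, 3, 4, 5, 6]]. The graph is NOT connected.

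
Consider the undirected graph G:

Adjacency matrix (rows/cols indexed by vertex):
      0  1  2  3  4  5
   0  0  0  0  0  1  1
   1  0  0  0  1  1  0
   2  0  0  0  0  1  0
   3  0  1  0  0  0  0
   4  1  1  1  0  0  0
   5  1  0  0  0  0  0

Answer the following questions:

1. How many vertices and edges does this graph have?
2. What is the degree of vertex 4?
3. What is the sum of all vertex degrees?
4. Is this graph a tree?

Count: 6 vertices, 5 edges.
Vertex 4 has neighbors [0, 1, 2], degree = 3.
Handshaking lemma: 2 * 5 = 10.
A graph is a tree iff it is connected and has exactly n-1 edges. This graph is connected (all 6 vertices in one component) and has 6-1 = 5 edges. It is a tree.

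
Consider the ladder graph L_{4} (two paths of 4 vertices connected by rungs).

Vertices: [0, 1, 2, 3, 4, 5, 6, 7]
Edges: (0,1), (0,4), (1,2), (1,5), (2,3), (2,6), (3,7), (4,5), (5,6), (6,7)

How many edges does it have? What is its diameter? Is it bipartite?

Ladder graph L_{4}: 4 rungs + 2 * (4-1) path edges = 4 + 6 = 10 edges.
Diameter = 4.
Ladder graphs are bipartite (alternating coloring along each path).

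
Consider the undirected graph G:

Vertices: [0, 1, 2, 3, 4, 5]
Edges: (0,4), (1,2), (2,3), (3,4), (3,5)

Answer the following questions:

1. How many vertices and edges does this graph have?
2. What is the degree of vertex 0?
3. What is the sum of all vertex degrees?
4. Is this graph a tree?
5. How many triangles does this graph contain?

Count: 6 vertices, 5 edges.
Vertex 0 has neighbors [4], degree = 1.
Handshaking lemma: 2 * 5 = 10.
A graph is a tree iff it is connected and has exactly n-1 edges. This graph is connected (all 6 vertices in one component) and has 6-1 = 5 edges. It is a tree.
Number of triangles = 0.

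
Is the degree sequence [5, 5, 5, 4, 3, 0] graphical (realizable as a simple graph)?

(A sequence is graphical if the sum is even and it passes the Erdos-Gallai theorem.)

Sum of degrees = 22. Sum is even but fails Erdos-Gallai. The sequence is NOT graphical.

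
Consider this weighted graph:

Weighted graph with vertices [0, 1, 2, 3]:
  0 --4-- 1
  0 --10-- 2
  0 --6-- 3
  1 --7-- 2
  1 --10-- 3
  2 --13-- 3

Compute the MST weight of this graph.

Applying Kruskal's algorithm (sort edges by weight, add if no cycle):
  Add (0,1) w=4
  Add (0,3) w=6
  Add (1,2) w=7
  Skip (0,2) w=10 (creates cycle)
  Skip (1,3) w=10 (creates cycle)
  Skip (2,3) w=13 (creates cycle)
MST weight = 17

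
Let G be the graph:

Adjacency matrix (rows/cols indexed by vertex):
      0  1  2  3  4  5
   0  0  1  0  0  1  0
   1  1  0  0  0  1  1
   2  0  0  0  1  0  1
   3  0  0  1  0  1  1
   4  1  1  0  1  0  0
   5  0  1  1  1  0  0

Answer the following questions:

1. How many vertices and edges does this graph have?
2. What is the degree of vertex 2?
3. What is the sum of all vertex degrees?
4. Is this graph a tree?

Count: 6 vertices, 8 edges.
Vertex 2 has neighbors [3, 5], degree = 2.
Handshaking lemma: 2 * 8 = 16.
A tree on 6 vertices has 5 edges. This graph has 8 edges (3 extra). Not a tree.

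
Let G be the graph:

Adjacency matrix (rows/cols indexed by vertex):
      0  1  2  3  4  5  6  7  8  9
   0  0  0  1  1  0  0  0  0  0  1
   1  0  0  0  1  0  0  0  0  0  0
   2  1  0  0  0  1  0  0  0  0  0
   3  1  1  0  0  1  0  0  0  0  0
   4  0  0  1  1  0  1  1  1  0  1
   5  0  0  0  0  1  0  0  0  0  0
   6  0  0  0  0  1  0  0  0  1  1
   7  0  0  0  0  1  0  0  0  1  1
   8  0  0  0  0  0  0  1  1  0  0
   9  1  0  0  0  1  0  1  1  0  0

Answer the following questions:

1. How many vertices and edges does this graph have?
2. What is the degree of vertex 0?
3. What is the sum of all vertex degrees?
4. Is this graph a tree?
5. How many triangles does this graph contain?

Count: 10 vertices, 14 edges.
Vertex 0 has neighbors [2, 3, 9], degree = 3.
Handshaking lemma: 2 * 14 = 28.
A tree on 10 vertices has 9 edges. This graph has 14 edges (5 extra). Not a tree.
Number of triangles = 2.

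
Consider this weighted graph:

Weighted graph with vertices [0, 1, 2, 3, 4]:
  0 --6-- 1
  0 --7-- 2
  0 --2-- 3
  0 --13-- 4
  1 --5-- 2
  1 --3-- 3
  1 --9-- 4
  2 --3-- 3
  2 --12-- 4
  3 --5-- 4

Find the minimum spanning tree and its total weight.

Applying Kruskal's algorithm (sort edges by weight, add if no cycle):
  Add (0,3) w=2
  Add (1,3) w=3
  Add (2,3) w=3
  Skip (1,2) w=5 (creates cycle)
  Add (3,4) w=5
  Skip (0,1) w=6 (creates cycle)
  Skip (0,2) w=7 (creates cycle)
  Skip (1,4) w=9 (creates cycle)
  Skip (2,4) w=12 (creates cycle)
  Skip (0,4) w=13 (creates cycle)
MST weight = 13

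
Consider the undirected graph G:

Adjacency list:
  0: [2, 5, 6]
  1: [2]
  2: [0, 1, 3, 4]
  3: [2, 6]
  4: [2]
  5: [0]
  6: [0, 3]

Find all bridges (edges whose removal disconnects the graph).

A bridge is an edge whose removal increases the number of connected components.
Bridges found: (0,5), (1,2), (2,4)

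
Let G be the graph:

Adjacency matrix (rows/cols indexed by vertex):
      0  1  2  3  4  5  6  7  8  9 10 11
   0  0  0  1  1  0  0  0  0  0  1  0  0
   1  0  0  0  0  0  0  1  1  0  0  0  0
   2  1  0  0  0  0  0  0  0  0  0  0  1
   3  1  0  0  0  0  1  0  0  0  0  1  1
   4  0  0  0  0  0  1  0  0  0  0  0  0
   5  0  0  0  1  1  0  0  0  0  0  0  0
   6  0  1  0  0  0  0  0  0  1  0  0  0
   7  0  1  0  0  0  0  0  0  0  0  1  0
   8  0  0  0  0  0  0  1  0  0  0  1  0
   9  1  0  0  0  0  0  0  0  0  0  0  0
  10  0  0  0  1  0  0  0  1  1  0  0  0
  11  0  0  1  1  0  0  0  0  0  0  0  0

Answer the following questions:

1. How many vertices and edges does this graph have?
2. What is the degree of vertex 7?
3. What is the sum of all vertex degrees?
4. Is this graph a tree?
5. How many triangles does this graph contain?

Count: 12 vertices, 13 edges.
Vertex 7 has neighbors [1, 10], degree = 2.
Handshaking lemma: 2 * 13 = 26.
A tree on 12 vertices has 11 edges. This graph has 13 edges (2 extra). Not a tree.
Number of triangles = 0.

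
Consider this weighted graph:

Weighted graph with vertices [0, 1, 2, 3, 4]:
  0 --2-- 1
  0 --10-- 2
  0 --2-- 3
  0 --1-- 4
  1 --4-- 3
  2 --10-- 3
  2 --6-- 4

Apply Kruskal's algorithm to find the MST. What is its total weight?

Applying Kruskal's algorithm (sort edges by weight, add if no cycle):
  Add (0,4) w=1
  Add (0,3) w=2
  Add (0,1) w=2
  Skip (1,3) w=4 (creates cycle)
  Add (2,4) w=6
  Skip (0,2) w=10 (creates cycle)
  Skip (2,3) w=10 (creates cycle)
MST weight = 11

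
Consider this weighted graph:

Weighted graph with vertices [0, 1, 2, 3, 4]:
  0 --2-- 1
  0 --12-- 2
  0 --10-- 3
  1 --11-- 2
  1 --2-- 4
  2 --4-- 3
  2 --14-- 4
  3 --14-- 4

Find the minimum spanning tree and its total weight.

Applying Kruskal's algorithm (sort edges by weight, add if no cycle):
  Add (0,1) w=2
  Add (1,4) w=2
  Add (2,3) w=4
  Add (0,3) w=10
  Skip (1,2) w=11 (creates cycle)
  Skip (0,2) w=12 (creates cycle)
  Skip (2,4) w=14 (creates cycle)
  Skip (3,4) w=14 (creates cycle)
MST weight = 18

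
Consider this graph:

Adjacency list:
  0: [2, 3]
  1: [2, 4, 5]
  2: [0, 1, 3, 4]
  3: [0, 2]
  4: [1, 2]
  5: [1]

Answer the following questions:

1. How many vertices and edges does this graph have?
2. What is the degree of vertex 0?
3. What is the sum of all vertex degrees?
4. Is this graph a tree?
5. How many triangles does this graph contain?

Count: 6 vertices, 7 edges.
Vertex 0 has neighbors [2, 3], degree = 2.
Handshaking lemma: 2 * 7 = 14.
A tree on 6 vertices has 5 edges. This graph has 7 edges (2 extra). Not a tree.
Number of triangles = 2.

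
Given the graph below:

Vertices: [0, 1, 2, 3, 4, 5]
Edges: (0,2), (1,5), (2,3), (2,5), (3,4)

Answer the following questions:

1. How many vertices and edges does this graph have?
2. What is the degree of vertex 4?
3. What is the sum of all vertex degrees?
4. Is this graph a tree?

Count: 6 vertices, 5 edges.
Vertex 4 has neighbors [3], degree = 1.
Handshaking lemma: 2 * 5 = 10.
A graph is a tree iff it is connected and has exactly n-1 edges. This graph is connected (all 6 vertices in one component) and has 6-1 = 5 edges. It is a tree.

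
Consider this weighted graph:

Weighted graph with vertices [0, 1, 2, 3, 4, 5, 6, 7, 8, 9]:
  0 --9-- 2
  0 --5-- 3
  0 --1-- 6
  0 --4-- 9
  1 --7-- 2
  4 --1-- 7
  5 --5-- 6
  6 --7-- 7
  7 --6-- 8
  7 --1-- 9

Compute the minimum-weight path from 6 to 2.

Using Dijkstra's algorithm from vertex 6:
Shortest path: 6 -> 0 -> 2
Total weight: 1 + 9 = 10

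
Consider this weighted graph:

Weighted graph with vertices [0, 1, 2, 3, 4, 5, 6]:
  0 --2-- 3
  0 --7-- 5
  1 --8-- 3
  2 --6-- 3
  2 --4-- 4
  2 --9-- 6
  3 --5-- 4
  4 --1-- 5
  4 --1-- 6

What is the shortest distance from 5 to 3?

Using Dijkstra's algorithm from vertex 5:
Shortest path: 5 -> 4 -> 3
Total weight: 1 + 5 = 6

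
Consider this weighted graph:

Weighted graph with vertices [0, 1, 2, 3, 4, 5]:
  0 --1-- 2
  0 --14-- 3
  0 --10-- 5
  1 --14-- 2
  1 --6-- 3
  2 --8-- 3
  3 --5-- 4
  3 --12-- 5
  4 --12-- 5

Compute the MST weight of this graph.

Applying Kruskal's algorithm (sort edges by weight, add if no cycle):
  Add (0,2) w=1
  Add (3,4) w=5
  Add (1,3) w=6
  Add (2,3) w=8
  Add (0,5) w=10
  Skip (3,5) w=12 (creates cycle)
  Skip (4,5) w=12 (creates cycle)
  Skip (0,3) w=14 (creates cycle)
  Skip (1,2) w=14 (creates cycle)
MST weight = 30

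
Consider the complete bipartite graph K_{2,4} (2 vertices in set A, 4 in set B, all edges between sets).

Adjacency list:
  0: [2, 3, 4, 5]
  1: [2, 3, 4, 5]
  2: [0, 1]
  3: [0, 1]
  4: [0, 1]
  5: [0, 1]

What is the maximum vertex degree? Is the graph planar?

Set-A vertices have degree 4; set-B vertices have degree 2. Maximum degree = max(2,4) = 4.
min(2,4) <= 2, so K_{2,4} avoids a K_{3,3} subdivision and is planar.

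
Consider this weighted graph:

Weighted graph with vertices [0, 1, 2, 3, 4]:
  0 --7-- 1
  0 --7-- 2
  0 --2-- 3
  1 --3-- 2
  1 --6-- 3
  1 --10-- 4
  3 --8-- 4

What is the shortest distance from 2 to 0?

Using Dijkstra's algorithm from vertex 2:
Shortest path: 2 -> 0
Total weight: 7 = 7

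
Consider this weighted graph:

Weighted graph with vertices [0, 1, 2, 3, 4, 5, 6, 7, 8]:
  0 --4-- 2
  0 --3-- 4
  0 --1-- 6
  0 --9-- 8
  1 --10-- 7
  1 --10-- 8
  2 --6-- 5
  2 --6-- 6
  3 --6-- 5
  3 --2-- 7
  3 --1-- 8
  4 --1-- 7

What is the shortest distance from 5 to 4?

Using Dijkstra's algorithm from vertex 5:
Shortest path: 5 -> 3 -> 7 -> 4
Total weight: 6 + 2 + 1 = 9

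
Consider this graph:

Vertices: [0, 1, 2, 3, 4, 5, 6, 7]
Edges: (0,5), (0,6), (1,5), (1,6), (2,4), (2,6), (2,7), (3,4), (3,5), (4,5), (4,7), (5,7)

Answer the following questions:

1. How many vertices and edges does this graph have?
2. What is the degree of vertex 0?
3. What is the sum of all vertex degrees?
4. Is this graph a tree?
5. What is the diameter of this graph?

Count: 8 vertices, 12 edges.
Vertex 0 has neighbors [5, 6], degree = 2.
Handshaking lemma: 2 * 12 = 24.
A tree on 8 vertices has 7 edges. This graph has 12 edges (5 extra). Not a tree.
Diameter (longest shortest path) = 3.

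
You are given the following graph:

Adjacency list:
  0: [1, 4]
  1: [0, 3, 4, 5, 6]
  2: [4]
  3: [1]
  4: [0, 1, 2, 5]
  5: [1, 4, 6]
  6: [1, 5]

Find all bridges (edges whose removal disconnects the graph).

A bridge is an edge whose removal increases the number of connected components.
Bridges found: (1,3), (2,4)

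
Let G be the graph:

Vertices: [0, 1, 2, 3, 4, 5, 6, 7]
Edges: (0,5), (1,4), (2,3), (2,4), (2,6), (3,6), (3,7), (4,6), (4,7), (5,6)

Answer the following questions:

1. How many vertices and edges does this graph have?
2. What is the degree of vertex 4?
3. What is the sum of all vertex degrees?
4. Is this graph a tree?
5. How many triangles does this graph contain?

Count: 8 vertices, 10 edges.
Vertex 4 has neighbors [1, 2, 6, 7], degree = 4.
Handshaking lemma: 2 * 10 = 20.
A tree on 8 vertices has 7 edges. This graph has 10 edges (3 extra). Not a tree.
Number of triangles = 2.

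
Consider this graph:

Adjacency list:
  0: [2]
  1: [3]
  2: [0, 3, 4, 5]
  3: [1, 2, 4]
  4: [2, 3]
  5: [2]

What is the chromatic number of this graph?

The graph has a maximum clique of size 3 (lower bound on chromatic number).
A valid 3-coloring: {0: 1, 1: 0, 2: 0, 3: 1, 4: 2, 5: 1}.
Chromatic number = 3.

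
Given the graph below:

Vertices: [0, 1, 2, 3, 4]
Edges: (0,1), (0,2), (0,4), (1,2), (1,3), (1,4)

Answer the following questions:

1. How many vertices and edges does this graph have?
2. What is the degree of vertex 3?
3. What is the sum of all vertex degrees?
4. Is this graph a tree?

Count: 5 vertices, 6 edges.
Vertex 3 has neighbors [1], degree = 1.
Handshaking lemma: 2 * 6 = 12.
A tree on 5 vertices has 4 edges. This graph has 6 edges (2 extra). Not a tree.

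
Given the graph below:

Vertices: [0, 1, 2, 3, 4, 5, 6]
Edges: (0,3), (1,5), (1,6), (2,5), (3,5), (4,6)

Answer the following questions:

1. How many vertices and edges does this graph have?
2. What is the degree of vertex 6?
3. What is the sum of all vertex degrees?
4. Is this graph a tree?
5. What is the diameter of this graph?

Count: 7 vertices, 6 edges.
Vertex 6 has neighbors [1, 4], degree = 2.
Handshaking lemma: 2 * 6 = 12.
A graph is a tree iff it is connected and has exactly n-1 edges. This graph is connected (all 7 vertices in one component) and has 7-1 = 6 edges. It is a tree.
Diameter (longest shortest path) = 5.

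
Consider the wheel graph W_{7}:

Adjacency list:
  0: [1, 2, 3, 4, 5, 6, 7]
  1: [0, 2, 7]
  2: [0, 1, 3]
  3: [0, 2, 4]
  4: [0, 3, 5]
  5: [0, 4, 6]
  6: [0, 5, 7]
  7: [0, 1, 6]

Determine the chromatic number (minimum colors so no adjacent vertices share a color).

W_{7} = C_{7} plus a hub adjacent to every cycle vertex.
The outer cycle needs 3 colors (odd cycle); the hub is adjacent to all of them so needs a fresh color.
Chromatic number = 3 + 1 = 4.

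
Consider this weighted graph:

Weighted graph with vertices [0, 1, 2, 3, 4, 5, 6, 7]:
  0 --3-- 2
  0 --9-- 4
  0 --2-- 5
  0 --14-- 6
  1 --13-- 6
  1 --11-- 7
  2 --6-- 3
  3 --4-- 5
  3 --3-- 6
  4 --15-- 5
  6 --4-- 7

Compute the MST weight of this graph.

Applying Kruskal's algorithm (sort edges by weight, add if no cycle):
  Add (0,5) w=2
  Add (0,2) w=3
  Add (3,6) w=3
  Add (3,5) w=4
  Add (6,7) w=4
  Skip (2,3) w=6 (creates cycle)
  Add (0,4) w=9
  Add (1,7) w=11
  Skip (1,6) w=13 (creates cycle)
  Skip (0,6) w=14 (creates cycle)
  Skip (4,5) w=15 (creates cycle)
MST weight = 36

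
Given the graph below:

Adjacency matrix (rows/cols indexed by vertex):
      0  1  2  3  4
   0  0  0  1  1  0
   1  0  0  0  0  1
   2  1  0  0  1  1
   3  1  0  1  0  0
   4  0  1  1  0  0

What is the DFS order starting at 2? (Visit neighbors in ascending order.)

DFS from vertex 2 (neighbors processed in ascending order):
Visit order: 2, 0, 3, 4, 1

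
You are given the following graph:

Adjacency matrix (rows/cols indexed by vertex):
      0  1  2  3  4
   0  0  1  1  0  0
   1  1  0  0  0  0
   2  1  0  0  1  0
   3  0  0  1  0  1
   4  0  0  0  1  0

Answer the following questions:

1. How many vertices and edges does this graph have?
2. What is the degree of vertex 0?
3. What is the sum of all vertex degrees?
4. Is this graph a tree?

Count: 5 vertices, 4 edges.
Vertex 0 has neighbors [1, 2], degree = 2.
Handshaking lemma: 2 * 4 = 8.
A graph is a tree iff it is connected and has exactly n-1 edges. This graph is connected (all 5 vertices in one component) and has 5-1 = 4 edges. It is a tree.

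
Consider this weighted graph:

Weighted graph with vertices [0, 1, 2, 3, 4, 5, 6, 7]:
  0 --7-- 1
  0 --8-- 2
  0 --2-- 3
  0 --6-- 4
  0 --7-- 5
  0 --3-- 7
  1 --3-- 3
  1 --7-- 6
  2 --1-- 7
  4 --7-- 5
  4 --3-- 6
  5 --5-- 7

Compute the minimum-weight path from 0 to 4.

Using Dijkstra's algorithm from vertex 0:
Shortest path: 0 -> 4
Total weight: 6 = 6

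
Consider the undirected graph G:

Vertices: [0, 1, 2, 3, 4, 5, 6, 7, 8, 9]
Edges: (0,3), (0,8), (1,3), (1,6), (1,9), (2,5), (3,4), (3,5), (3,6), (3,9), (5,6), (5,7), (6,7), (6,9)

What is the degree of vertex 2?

Vertex 2 has neighbors [5], so deg(2) = 1.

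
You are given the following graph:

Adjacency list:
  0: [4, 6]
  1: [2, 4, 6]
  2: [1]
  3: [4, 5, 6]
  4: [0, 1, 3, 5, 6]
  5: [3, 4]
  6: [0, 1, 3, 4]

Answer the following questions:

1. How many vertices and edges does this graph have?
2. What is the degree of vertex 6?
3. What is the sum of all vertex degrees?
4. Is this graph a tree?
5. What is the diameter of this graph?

Count: 7 vertices, 10 edges.
Vertex 6 has neighbors [0, 1, 3, 4], degree = 4.
Handshaking lemma: 2 * 10 = 20.
A tree on 7 vertices has 6 edges. This graph has 10 edges (4 extra). Not a tree.
Diameter (longest shortest path) = 3.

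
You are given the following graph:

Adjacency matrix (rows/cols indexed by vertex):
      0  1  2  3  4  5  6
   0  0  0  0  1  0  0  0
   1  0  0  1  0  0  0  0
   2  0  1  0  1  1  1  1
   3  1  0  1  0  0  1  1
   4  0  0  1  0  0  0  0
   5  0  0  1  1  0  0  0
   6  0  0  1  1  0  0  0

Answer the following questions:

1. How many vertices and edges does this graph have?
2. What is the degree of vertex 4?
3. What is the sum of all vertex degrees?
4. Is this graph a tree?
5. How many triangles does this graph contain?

Count: 7 vertices, 8 edges.
Vertex 4 has neighbors [2], degree = 1.
Handshaking lemma: 2 * 8 = 16.
A tree on 7 vertices has 6 edges. This graph has 8 edges (2 extra). Not a tree.
Number of triangles = 2.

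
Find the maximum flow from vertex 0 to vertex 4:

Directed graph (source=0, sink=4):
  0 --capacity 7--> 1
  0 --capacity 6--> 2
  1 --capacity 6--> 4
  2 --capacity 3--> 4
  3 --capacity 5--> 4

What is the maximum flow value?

Computing max flow:
  Flow on (0->1): 6/7
  Flow on (0->2): 3/6
  Flow on (1->4): 6/6
  Flow on (2->4): 3/3
Maximum flow = 9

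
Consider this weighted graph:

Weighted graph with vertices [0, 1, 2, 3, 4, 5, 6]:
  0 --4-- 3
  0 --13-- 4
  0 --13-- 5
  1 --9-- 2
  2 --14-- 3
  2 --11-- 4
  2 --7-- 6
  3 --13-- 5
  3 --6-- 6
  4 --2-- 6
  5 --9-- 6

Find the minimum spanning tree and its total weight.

Applying Kruskal's algorithm (sort edges by weight, add if no cycle):
  Add (4,6) w=2
  Add (0,3) w=4
  Add (3,6) w=6
  Add (2,6) w=7
  Add (1,2) w=9
  Add (5,6) w=9
  Skip (2,4) w=11 (creates cycle)
  Skip (0,5) w=13 (creates cycle)
  Skip (0,4) w=13 (creates cycle)
  Skip (3,5) w=13 (creates cycle)
  Skip (2,3) w=14 (creates cycle)
MST weight = 37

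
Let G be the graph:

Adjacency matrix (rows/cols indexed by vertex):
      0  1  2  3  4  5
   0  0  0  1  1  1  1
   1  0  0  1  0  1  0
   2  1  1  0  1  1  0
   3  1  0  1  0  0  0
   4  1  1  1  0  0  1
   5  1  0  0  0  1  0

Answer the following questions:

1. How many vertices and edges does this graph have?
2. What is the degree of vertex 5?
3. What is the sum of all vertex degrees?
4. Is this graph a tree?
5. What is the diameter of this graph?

Count: 6 vertices, 9 edges.
Vertex 5 has neighbors [0, 4], degree = 2.
Handshaking lemma: 2 * 9 = 18.
A tree on 6 vertices has 5 edges. This graph has 9 edges (4 extra). Not a tree.
Diameter (longest shortest path) = 2.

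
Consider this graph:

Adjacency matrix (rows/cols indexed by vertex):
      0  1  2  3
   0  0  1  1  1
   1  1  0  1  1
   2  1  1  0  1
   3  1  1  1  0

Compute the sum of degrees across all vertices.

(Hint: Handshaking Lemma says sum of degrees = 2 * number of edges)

Count edges: 6 edges.
By Handshaking Lemma: sum of degrees = 2 * 6 = 12.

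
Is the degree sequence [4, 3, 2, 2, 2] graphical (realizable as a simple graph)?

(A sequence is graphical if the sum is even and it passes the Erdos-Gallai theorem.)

Sum of degrees = 13. Sum is odd, so the sequence is NOT graphical.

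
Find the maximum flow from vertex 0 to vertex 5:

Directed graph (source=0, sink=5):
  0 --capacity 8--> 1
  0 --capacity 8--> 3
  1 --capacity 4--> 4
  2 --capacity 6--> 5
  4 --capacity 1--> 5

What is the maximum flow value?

Computing max flow:
  Flow on (0->1): 1/8
  Flow on (1->4): 1/4
  Flow on (4->5): 1/1
Maximum flow = 1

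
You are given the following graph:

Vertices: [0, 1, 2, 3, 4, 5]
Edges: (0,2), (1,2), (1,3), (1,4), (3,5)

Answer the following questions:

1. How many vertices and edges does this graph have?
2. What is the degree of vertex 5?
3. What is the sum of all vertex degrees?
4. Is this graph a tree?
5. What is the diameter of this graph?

Count: 6 vertices, 5 edges.
Vertex 5 has neighbors [3], degree = 1.
Handshaking lemma: 2 * 5 = 10.
A graph is a tree iff it is connected and has exactly n-1 edges. This graph is connected (all 6 vertices in one component) and has 6-1 = 5 edges. It is a tree.
Diameter (longest shortest path) = 4.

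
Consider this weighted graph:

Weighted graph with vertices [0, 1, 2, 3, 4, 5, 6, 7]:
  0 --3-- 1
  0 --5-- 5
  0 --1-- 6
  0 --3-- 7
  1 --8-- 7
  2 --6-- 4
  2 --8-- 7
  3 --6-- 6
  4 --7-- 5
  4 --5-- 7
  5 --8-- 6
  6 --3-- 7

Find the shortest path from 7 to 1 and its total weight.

Using Dijkstra's algorithm from vertex 7:
Shortest path: 7 -> 0 -> 1
Total weight: 3 + 3 = 6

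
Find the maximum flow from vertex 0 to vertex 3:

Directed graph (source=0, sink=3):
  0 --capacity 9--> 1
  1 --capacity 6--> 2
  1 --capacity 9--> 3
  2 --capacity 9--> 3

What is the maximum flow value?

Computing max flow:
  Flow on (0->1): 9/9
  Flow on (1->3): 9/9
Maximum flow = 9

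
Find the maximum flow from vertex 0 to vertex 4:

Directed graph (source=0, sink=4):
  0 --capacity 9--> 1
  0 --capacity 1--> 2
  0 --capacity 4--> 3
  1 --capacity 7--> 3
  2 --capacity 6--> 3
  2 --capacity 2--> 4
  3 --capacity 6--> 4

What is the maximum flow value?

Computing max flow:
  Flow on (0->1): 6/9
  Flow on (0->2): 1/1
  Flow on (1->3): 6/7
  Flow on (2->4): 1/2
  Flow on (3->4): 6/6
Maximum flow = 7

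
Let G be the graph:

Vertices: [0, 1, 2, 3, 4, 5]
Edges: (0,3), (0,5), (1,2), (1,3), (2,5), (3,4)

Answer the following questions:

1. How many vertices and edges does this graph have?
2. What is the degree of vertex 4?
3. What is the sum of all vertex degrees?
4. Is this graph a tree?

Count: 6 vertices, 6 edges.
Vertex 4 has neighbors [3], degree = 1.
Handshaking lemma: 2 * 6 = 12.
A tree on 6 vertices has 5 edges. This graph has 6 edges (1 extra). Not a tree.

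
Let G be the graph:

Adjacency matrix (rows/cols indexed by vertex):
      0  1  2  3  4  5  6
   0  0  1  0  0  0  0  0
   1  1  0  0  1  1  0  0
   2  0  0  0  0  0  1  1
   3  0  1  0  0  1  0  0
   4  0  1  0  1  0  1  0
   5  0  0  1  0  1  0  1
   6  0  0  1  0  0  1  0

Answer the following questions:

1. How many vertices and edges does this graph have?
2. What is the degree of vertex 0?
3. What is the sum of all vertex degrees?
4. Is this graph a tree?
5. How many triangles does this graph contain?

Count: 7 vertices, 8 edges.
Vertex 0 has neighbors [1], degree = 1.
Handshaking lemma: 2 * 8 = 16.
A tree on 7 vertices has 6 edges. This graph has 8 edges (2 extra). Not a tree.
Number of triangles = 2.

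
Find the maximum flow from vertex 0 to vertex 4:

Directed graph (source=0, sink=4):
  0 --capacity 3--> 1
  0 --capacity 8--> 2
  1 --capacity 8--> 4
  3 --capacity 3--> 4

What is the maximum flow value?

Computing max flow:
  Flow on (0->1): 3/3
  Flow on (1->4): 3/8
Maximum flow = 3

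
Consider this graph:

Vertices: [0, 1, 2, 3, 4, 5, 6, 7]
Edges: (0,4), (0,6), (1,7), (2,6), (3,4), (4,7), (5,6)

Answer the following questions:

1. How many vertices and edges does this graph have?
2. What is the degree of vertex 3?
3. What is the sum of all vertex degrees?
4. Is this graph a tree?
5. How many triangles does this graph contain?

Count: 8 vertices, 7 edges.
Vertex 3 has neighbors [4], degree = 1.
Handshaking lemma: 2 * 7 = 14.
A graph is a tree iff it is connected and has exactly n-1 edges. This graph is connected (all 8 vertices in one component) and has 8-1 = 7 edges. It is a tree.
Number of triangles = 0.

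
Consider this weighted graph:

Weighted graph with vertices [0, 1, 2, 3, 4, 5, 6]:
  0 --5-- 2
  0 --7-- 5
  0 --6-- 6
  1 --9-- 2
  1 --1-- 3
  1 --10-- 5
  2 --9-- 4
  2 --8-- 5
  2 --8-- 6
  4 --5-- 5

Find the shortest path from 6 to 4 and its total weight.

Using Dijkstra's algorithm from vertex 6:
Shortest path: 6 -> 2 -> 4
Total weight: 8 + 9 = 17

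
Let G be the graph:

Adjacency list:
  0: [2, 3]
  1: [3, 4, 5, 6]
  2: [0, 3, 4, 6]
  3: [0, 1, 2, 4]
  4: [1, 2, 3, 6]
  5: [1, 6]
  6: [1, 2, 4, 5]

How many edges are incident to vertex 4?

Vertex 4 has neighbors [1, 2, 3, 6], so deg(4) = 4.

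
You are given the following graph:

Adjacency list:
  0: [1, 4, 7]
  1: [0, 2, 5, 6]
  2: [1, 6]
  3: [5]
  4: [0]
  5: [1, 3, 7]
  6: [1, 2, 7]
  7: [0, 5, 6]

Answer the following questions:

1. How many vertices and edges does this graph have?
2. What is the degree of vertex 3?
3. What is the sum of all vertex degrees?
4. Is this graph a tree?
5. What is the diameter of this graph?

Count: 8 vertices, 10 edges.
Vertex 3 has neighbors [5], degree = 1.
Handshaking lemma: 2 * 10 = 20.
A tree on 8 vertices has 7 edges. This graph has 10 edges (3 extra). Not a tree.
Diameter (longest shortest path) = 4.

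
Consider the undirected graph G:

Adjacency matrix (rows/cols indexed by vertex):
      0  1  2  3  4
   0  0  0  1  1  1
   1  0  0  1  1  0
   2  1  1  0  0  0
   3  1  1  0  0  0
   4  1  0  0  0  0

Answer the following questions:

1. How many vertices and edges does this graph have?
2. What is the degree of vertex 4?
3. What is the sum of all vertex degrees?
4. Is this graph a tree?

Count: 5 vertices, 5 edges.
Vertex 4 has neighbors [0], degree = 1.
Handshaking lemma: 2 * 5 = 10.
A tree on 5 vertices has 4 edges. This graph has 5 edges (1 extra). Not a tree.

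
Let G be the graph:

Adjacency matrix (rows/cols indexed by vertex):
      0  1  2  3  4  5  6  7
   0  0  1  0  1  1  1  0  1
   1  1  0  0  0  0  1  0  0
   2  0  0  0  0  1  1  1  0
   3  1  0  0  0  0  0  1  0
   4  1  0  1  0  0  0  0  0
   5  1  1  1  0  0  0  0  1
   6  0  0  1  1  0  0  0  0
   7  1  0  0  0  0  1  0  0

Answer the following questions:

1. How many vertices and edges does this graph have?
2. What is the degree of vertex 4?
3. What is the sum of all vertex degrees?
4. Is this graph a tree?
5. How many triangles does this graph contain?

Count: 8 vertices, 11 edges.
Vertex 4 has neighbors [0, 2], degree = 2.
Handshaking lemma: 2 * 11 = 22.
A tree on 8 vertices has 7 edges. This graph has 11 edges (4 extra). Not a tree.
Number of triangles = 2.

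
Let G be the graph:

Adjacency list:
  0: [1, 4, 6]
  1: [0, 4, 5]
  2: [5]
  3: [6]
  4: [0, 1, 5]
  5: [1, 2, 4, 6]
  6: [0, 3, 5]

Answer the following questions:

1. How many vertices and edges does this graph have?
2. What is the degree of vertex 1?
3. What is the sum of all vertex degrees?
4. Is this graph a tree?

Count: 7 vertices, 9 edges.
Vertex 1 has neighbors [0, 4, 5], degree = 3.
Handshaking lemma: 2 * 9 = 18.
A tree on 7 vertices has 6 edges. This graph has 9 edges (3 extra). Not a tree.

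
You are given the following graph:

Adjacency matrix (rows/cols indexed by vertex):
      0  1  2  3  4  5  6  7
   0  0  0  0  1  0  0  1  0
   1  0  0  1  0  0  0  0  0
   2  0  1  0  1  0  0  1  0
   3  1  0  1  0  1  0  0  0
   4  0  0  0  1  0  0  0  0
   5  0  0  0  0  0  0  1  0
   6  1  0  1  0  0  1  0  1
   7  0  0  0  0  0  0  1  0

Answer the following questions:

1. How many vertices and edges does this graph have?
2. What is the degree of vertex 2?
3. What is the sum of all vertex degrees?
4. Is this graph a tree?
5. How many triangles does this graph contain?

Count: 8 vertices, 8 edges.
Vertex 2 has neighbors [1, 3, 6], degree = 3.
Handshaking lemma: 2 * 8 = 16.
A tree on 8 vertices has 7 edges. This graph has 8 edges (1 extra). Not a tree.
Number of triangles = 0.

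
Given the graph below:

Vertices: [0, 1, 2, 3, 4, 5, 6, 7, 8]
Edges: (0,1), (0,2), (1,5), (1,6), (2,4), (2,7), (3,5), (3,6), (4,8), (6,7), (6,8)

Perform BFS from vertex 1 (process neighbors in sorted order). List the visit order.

BFS from vertex 1 (neighbors processed in ascending order):
Visit order: 1, 0, 5, 6, 2, 3, 7, 8, 4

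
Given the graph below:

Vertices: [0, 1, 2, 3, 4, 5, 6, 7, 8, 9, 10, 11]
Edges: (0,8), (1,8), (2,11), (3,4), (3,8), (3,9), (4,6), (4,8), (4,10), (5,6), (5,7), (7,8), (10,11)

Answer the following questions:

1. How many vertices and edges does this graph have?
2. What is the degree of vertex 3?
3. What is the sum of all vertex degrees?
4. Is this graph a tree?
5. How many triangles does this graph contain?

Count: 12 vertices, 13 edges.
Vertex 3 has neighbors [4, 8, 9], degree = 3.
Handshaking lemma: 2 * 13 = 26.
A tree on 12 vertices has 11 edges. This graph has 13 edges (2 extra). Not a tree.
Number of triangles = 1.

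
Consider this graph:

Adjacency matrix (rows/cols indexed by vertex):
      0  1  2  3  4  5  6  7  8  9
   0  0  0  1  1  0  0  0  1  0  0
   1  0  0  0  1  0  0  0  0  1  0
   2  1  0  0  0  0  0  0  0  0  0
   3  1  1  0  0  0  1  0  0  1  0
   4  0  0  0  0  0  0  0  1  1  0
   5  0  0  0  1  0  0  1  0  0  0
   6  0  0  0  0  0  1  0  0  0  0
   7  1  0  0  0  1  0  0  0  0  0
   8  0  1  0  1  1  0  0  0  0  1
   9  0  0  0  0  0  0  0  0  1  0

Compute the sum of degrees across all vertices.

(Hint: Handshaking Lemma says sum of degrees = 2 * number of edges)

Count edges: 11 edges.
By Handshaking Lemma: sum of degrees = 2 * 11 = 22.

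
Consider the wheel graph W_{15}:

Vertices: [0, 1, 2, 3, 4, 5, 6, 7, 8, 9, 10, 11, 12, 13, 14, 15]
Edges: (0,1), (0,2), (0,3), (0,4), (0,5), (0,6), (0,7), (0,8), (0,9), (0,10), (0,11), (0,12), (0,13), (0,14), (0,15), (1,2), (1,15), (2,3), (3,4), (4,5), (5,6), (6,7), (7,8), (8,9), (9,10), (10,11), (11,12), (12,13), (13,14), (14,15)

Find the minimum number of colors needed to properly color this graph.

W_{15} = C_{15} plus a hub adjacent to every cycle vertex.
The outer cycle needs 3 colors (odd cycle); the hub is adjacent to all of them so needs a fresh color.
Chromatic number = 3 + 1 = 4.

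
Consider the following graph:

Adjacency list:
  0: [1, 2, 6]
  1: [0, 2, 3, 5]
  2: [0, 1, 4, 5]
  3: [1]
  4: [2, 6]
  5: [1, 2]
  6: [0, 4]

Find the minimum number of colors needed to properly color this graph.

The graph has a maximum clique of size 3 (lower bound on chromatic number).
A valid 3-coloring: {0: 2, 1: 0, 2: 1, 3: 1, 4: 0, 5: 2, 6: 1}.
Chromatic number = 3.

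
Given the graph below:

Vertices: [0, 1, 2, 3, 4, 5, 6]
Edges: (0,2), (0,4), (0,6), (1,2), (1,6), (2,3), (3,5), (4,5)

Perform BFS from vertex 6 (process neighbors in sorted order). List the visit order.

BFS from vertex 6 (neighbors processed in ascending order):
Visit order: 6, 0, 1, 2, 4, 3, 5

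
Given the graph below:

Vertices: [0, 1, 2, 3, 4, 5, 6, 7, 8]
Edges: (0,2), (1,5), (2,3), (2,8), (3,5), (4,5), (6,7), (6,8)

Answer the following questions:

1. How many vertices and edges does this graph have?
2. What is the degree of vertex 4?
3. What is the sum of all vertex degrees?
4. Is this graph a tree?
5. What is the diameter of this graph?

Count: 9 vertices, 8 edges.
Vertex 4 has neighbors [5], degree = 1.
Handshaking lemma: 2 * 8 = 16.
A graph is a tree iff it is connected and has exactly n-1 edges. This graph is connected (all 9 vertices in one component) and has 9-1 = 8 edges. It is a tree.
Diameter (longest shortest path) = 6.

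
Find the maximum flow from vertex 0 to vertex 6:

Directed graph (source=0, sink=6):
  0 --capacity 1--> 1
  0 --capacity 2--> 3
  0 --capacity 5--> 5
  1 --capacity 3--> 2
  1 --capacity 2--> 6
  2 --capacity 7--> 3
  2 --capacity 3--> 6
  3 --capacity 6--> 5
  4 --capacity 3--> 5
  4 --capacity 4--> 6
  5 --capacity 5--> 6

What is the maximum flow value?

Computing max flow:
  Flow on (0->1): 1/1
  Flow on (0->3): 2/2
  Flow on (0->5): 3/5
  Flow on (1->6): 1/2
  Flow on (3->5): 2/6
  Flow on (5->6): 5/5
Maximum flow = 6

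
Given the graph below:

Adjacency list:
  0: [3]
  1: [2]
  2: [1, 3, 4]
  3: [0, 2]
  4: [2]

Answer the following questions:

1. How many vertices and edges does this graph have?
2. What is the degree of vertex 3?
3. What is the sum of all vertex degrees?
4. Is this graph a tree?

Count: 5 vertices, 4 edges.
Vertex 3 has neighbors [0, 2], degree = 2.
Handshaking lemma: 2 * 4 = 8.
A graph is a tree iff it is connected and has exactly n-1 edges. This graph is connected (all 5 vertices in one component) and has 5-1 = 4 edges. It is a tree.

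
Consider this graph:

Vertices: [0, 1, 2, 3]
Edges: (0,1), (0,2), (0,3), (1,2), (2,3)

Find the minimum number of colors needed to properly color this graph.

The graph has a maximum clique of size 3 (lower bound on chromatic number).
A valid 3-coloring: {0: 0, 1: 2, 2: 1, 3: 2}.
Chromatic number = 3.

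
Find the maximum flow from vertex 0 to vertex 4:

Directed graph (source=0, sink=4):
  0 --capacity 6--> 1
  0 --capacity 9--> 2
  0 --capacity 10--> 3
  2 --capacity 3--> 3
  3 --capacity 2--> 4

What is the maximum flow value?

Computing max flow:
  Flow on (0->2): 2/9
  Flow on (2->3): 2/3
  Flow on (3->4): 2/2
Maximum flow = 2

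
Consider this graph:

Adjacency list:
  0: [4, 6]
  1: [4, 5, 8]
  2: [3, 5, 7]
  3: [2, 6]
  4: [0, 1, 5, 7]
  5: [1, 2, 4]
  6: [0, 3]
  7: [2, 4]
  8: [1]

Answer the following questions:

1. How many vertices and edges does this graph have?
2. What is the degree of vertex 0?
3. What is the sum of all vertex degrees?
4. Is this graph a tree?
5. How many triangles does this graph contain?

Count: 9 vertices, 11 edges.
Vertex 0 has neighbors [4, 6], degree = 2.
Handshaking lemma: 2 * 11 = 22.
A tree on 9 vertices has 8 edges. This graph has 11 edges (3 extra). Not a tree.
Number of triangles = 1.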